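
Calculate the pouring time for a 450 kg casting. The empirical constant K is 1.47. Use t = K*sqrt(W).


Formula: t = K * sqrt(W)
sqrt(W) = sqrt(450) = 21.21320
t = 1.47 * 21.21320 = 31.1834 s

Answer: 31.1834 s


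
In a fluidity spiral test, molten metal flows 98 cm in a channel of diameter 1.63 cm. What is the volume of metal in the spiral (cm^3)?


Formula: V = pi * (d/2)^2 * L  (cylinder volume)
Radius = 1.63/2 = 0.815 cm
V = pi * 0.815^2 * 98 = 204.4990 cm^3


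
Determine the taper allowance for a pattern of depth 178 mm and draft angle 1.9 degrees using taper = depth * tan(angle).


Formula: taper = depth * tan(draft_angle)
tan(1.9 deg) = 0.0331734
taper = 178 mm * 0.0331734 = 5.9049 mm

Answer: 5.9049 mm


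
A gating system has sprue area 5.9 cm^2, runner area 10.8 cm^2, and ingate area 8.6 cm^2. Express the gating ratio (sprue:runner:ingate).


Sprue:Runner:Ingate = 1 : 10.8/5.9 : 8.6/5.9 = 1:1.83:1.46


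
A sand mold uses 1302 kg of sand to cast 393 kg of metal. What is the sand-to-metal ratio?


Formula: Sand-to-Metal Ratio = W_sand / W_metal
Ratio = 1302 kg / 393 kg = 3.3130


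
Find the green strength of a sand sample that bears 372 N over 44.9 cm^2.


Formula: Compressive Strength = Force / Area
Strength = 372 N / 44.9 cm^2 = 8.2851 N/cm^2


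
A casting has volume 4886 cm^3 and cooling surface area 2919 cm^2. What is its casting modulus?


Formula: Casting Modulus M = V / A
M = 4886 cm^3 / 2919 cm^2 = 1.6739 cm


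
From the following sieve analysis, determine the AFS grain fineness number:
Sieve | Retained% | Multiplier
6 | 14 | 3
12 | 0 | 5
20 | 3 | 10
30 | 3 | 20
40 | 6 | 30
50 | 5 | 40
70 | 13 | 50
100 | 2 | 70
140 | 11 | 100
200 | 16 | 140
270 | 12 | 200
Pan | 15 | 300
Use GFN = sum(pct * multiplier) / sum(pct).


Formula: GFN = sum(pct * multiplier) / sum(pct)
sum(pct * multiplier) = 11542
sum(pct) = 100
GFN = 11542 / 100 = 115.42

Answer: 115.42


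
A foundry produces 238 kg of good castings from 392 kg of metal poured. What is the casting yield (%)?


Formula: Casting Yield = (W_good / W_total) * 100
Yield = (238 kg / 392 kg) * 100 = 60.7143%

Final answer: 60.7143%


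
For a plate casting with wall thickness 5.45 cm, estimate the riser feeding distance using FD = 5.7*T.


Formula: FD = 5.7 * T  (riser feeding-distance rule)
FD = 5.7 * 5.45 cm = 31.0650 cm

Final answer: 31.0650 cm


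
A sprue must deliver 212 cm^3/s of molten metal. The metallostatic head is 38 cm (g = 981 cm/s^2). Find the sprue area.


Formula: v = sqrt(2*g*h), A = Q/v
Velocity: v = sqrt(2 * 981 * 38) = sqrt(74556) = 273.0494 cm/s
Sprue area: A = Q / v = 212 / 273.0494 = 0.7764 cm^2

0.7764 cm^2


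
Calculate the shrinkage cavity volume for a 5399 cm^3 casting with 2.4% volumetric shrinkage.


Formula: V_shrink = V_casting * shrinkage_pct / 100
V_shrink = 5399 cm^3 * 2.4 / 100 = 129.5760 cm^3


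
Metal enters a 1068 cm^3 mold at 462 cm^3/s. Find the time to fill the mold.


Formula: t_fill = V_mold / Q_flow
t = 1068 cm^3 / 462 cm^3/s = 2.3117 s

2.3117 s


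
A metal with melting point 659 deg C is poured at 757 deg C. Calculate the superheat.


Formula: Superheat = T_pour - T_melt
Superheat = 757 - 659 = 98 deg C

Final answer: 98 deg C


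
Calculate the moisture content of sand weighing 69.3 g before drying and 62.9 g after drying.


Formula: MC = (W_wet - W_dry) / W_wet * 100
Water mass = 69.3 - 62.9 = 6.4 g
MC = 6.4 / 69.3 * 100 = 9.2352%

Final answer: 9.2352%


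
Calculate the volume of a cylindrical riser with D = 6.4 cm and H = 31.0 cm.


Formula: V = pi * (D/2)^2 * H  (cylinder volume)
Radius = D/2 = 6.4/2 = 3.2 cm
V = pi * 3.2^2 * 31.0 = 997.2672 cm^3

Final answer: 997.2672 cm^3


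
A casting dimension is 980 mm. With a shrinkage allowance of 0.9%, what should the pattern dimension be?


Formula: L_pattern = L_casting * (1 + shrinkage_rate/100)
Shrinkage factor = 1 + 0.9/100 = 1.009
L_pattern = 980 mm * 1.009 = 988.8200 mm

988.8200 mm


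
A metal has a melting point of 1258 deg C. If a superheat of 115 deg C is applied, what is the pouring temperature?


Formula: T_pour = T_melt + Superheat
T_pour = 1258 + 115 = 1373 deg C


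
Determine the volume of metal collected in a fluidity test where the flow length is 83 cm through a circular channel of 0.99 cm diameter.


Formula: V = pi * (d/2)^2 * L  (cylinder volume)
Radius = 0.99/2 = 0.495 cm
V = pi * 0.495^2 * 83 = 63.8908 cm^3

Answer: 63.8908 cm^3


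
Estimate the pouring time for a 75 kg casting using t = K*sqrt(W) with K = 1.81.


Formula: t = K * sqrt(W)
sqrt(W) = sqrt(75) = 8.66025
t = 1.81 * 8.66025 = 15.6751 s

Answer: 15.6751 s


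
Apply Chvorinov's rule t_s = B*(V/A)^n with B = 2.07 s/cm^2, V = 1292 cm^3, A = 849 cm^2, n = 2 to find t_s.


Formula: t_s = B * (V/A)^n  (Chvorinov's rule, n=2)
Modulus M = V/A = 1292/849 = 1.521790 cm
M^2 = 1.521790^2 = 2.315845 cm^2
t_s = 2.07 * 2.315845 = 4.7938 s


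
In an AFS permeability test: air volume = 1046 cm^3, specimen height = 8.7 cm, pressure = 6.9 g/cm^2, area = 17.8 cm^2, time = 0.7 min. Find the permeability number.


Formula: Permeability Number P = (V * H) / (p * A * t)
Numerator: V * H = 1046 * 8.7 = 9100.2
Denominator: p * A * t = 6.9 * 17.8 * 0.7 = 85.974
P = 9100.2 / 85.974 = 105.8483


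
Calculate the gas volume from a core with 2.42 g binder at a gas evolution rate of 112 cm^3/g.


Formula: V_gas = W_binder * gas_evolution_rate
V = 2.42 g * 112 cm^3/g = 271.0400 cm^3

Final answer: 271.0400 cm^3


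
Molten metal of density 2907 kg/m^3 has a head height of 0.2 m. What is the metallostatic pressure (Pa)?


Formula: P = rho * g * h
rho * g = 2907 * 9.81 = 28517.67 N/m^3
P = 28517.67 * 0.2 = 5703.5340 Pa

Final answer: 5703.5340 Pa


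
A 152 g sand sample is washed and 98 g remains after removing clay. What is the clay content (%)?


Formula: Clay% = (W_total - W_washed) / W_total * 100
Clay mass = 152 - 98 = 54 g
Clay% = 54 / 152 * 100 = 35.5263%


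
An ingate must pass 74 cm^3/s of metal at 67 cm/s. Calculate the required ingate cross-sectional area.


Formula: A_ingate = Q / v  (continuity equation)
A = 74 cm^3/s / 67 cm/s = 1.1045 cm^2

1.1045 cm^2


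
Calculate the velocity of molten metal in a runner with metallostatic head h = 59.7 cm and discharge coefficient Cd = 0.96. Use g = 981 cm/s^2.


Formula: v = Cd * sqrt(2 * g * h)  (Torricelli with discharge coefficient)
2*g*h = 2 * 981 * 59.7 = 117131.4 cm^2/s^2
sqrt(117131.4) = 342.24465 cm/s
v = 0.96 * 342.24465 = 328.5549 cm/s

328.5549 cm/s


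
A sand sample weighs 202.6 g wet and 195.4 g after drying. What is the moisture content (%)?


Formula: MC = (W_wet - W_dry) / W_wet * 100
Water mass = 202.6 - 195.4 = 7.2 g
MC = 7.2 / 202.6 * 100 = 3.5538%

3.5538%


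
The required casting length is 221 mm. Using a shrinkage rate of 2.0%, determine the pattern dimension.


Formula: L_pattern = L_casting * (1 + shrinkage_rate/100)
Shrinkage factor = 1 + 2.0/100 = 1.02
L_pattern = 221 mm * 1.02 = 225.4200 mm

Final answer: 225.4200 mm


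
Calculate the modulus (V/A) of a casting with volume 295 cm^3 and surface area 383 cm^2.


Formula: Casting Modulus M = V / A
M = 295 cm^3 / 383 cm^2 = 0.7702 cm

Final answer: 0.7702 cm


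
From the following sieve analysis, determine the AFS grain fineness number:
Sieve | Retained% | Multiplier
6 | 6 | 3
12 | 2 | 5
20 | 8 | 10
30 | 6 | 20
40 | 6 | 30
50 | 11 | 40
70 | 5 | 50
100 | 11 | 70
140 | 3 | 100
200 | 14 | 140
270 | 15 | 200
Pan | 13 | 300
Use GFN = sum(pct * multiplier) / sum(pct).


Formula: GFN = sum(pct * multiplier) / sum(pct)
sum(pct * multiplier) = 11028
sum(pct) = 100
GFN = 11028 / 100 = 110.28


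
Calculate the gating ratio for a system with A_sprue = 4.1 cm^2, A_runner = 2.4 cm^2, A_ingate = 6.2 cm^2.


Sprue:Runner:Ingate = 1 : 2.4/4.1 : 6.2/4.1 = 1:0.59:1.51

Final answer: 1:0.59:1.51


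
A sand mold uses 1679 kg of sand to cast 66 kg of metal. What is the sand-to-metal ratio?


Formula: Sand-to-Metal Ratio = W_sand / W_metal
Ratio = 1679 kg / 66 kg = 25.4394


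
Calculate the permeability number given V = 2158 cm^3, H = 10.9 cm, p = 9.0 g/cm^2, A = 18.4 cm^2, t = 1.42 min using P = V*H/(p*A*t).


Formula: Permeability Number P = (V * H) / (p * A * t)
Numerator: V * H = 2158 * 10.9 = 23522.2
Denominator: p * A * t = 9.0 * 18.4 * 1.42 = 235.152
P = 23522.2 / 235.152 = 100.0298

100.0298


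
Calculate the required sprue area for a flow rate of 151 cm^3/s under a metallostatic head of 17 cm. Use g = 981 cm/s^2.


Formula: v = sqrt(2*g*h), A = Q/v
Velocity: v = sqrt(2 * 981 * 17) = sqrt(33354) = 182.6308 cm/s
Sprue area: A = Q / v = 151 / 182.6308 = 0.8268 cm^2

Final answer: 0.8268 cm^2


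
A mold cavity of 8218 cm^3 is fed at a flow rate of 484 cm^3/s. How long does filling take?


Formula: t_fill = V_mold / Q_flow
t = 8218 cm^3 / 484 cm^3/s = 16.9793 s

Final answer: 16.9793 s


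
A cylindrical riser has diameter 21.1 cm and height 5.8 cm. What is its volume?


Formula: V = pi * (D/2)^2 * H  (cylinder volume)
Radius = D/2 = 21.1/2 = 10.55 cm
V = pi * 10.55^2 * 5.8 = 2028.0693 cm^3

2028.0693 cm^3


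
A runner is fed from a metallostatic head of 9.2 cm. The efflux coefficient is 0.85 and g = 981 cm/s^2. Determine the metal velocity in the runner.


Formula: v = Cd * sqrt(2 * g * h)  (Torricelli with discharge coefficient)
2*g*h = 2 * 981 * 9.2 = 18050.4 cm^2/s^2
sqrt(18050.4) = 134.35178 cm/s
v = 0.85 * 134.35178 = 114.1990 cm/s


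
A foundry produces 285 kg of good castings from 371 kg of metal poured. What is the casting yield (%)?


Formula: Casting Yield = (W_good / W_total) * 100
Yield = (285 kg / 371 kg) * 100 = 76.8194%


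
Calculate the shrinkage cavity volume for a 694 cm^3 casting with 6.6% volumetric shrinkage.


Formula: V_shrink = V_casting * shrinkage_pct / 100
V_shrink = 694 cm^3 * 6.6 / 100 = 45.8040 cm^3

Final answer: 45.8040 cm^3


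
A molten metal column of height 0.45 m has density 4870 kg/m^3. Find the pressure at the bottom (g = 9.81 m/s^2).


Formula: P = rho * g * h
rho * g = 4870 * 9.81 = 47774.7 N/m^3
P = 47774.7 * 0.45 = 21498.6150 Pa

21498.6150 Pa


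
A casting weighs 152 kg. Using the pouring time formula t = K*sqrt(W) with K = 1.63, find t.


Formula: t = K * sqrt(W)
sqrt(W) = sqrt(152) = 12.32883
t = 1.63 * 12.32883 = 20.0960 s

20.0960 s


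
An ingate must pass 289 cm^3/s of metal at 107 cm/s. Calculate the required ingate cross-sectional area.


Formula: A_ingate = Q / v  (continuity equation)
A = 289 cm^3/s / 107 cm/s = 2.7009 cm^2

Final answer: 2.7009 cm^2


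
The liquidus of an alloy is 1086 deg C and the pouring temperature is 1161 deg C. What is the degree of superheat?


Formula: Superheat = T_pour - T_melt
Superheat = 1161 - 1086 = 75 deg C

Final answer: 75 deg C


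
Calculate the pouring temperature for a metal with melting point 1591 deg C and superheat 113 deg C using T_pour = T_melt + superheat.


Formula: T_pour = T_melt + Superheat
T_pour = 1591 + 113 = 1704 deg C


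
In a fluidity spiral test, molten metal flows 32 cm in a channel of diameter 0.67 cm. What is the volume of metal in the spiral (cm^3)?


Formula: V = pi * (d/2)^2 * L  (cylinder volume)
Radius = 0.67/2 = 0.335 cm
V = pi * 0.335^2 * 32 = 11.2821 cm^3

Final answer: 11.2821 cm^3


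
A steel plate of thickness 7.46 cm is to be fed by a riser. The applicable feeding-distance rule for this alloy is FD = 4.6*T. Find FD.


Formula: FD = 4.6 * T  (riser feeding-distance rule)
FD = 4.6 * 7.46 cm = 34.3160 cm

34.3160 cm


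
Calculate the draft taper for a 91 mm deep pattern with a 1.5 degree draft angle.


Formula: taper = depth * tan(draft_angle)
tan(1.5 deg) = 0.0261859
taper = 91 mm * 0.0261859 = 2.3829 mm

Final answer: 2.3829 mm


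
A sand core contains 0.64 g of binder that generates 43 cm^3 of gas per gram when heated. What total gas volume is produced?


Formula: V_gas = W_binder * gas_evolution_rate
V = 0.64 g * 43 cm^3/g = 27.5200 cm^3

Answer: 27.5200 cm^3


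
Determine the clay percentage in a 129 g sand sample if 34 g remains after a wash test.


Formula: Clay% = (W_total - W_washed) / W_total * 100
Clay mass = 129 - 34 = 95 g
Clay% = 95 / 129 * 100 = 73.6434%

Answer: 73.6434%


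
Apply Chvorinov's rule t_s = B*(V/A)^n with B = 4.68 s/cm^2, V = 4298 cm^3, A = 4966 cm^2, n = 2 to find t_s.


Formula: t_s = B * (V/A)^n  (Chvorinov's rule, n=2)
Modulus M = V/A = 4298/4966 = 0.865485 cm
M^2 = 0.865485^2 = 0.749064 cm^2
t_s = 4.68 * 0.749064 = 3.5056 s

Answer: 3.5056 s


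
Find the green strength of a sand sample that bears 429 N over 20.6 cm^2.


Formula: Compressive Strength = Force / Area
Strength = 429 N / 20.6 cm^2 = 20.8252 N/cm^2

Answer: 20.8252 N/cm^2


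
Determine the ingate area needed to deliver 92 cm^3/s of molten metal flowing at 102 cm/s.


Formula: A_ingate = Q / v  (continuity equation)
A = 92 cm^3/s / 102 cm/s = 0.9020 cm^2

Answer: 0.9020 cm^2


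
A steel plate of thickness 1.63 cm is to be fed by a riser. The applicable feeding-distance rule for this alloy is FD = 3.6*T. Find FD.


Formula: FD = 3.6 * T  (riser feeding-distance rule)
FD = 3.6 * 1.63 cm = 5.8680 cm

Answer: 5.8680 cm


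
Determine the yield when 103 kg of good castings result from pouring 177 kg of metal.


Formula: Casting Yield = (W_good / W_total) * 100
Yield = (103 kg / 177 kg) * 100 = 58.1921%

58.1921%


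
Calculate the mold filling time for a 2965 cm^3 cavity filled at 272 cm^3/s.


Formula: t_fill = V_mold / Q_flow
t = 2965 cm^3 / 272 cm^3/s = 10.9007 s

Final answer: 10.9007 s


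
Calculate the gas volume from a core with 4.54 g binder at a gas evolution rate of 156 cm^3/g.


Formula: V_gas = W_binder * gas_evolution_rate
V = 4.54 g * 156 cm^3/g = 708.2400 cm^3

Final answer: 708.2400 cm^3


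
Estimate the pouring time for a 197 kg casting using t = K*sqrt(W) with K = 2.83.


Formula: t = K * sqrt(W)
sqrt(W) = sqrt(197) = 14.03567
t = 2.83 * 14.03567 = 39.7209 s

Final answer: 39.7209 s


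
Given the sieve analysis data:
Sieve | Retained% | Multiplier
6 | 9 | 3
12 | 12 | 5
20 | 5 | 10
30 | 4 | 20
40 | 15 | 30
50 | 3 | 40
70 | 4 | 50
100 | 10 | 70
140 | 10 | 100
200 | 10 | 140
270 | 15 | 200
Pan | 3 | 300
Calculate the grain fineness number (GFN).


Formula: GFN = sum(pct * multiplier) / sum(pct)
sum(pct * multiplier) = 7987
sum(pct) = 100
GFN = 7987 / 100 = 79.87

79.87


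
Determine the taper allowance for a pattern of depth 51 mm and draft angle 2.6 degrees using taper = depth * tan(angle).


Formula: taper = depth * tan(draft_angle)
tan(2.6 deg) = 0.0454097
taper = 51 mm * 0.0454097 = 2.3159 mm

Answer: 2.3159 mm


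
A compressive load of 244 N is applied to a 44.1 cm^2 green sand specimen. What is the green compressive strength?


Formula: Compressive Strength = Force / Area
Strength = 244 N / 44.1 cm^2 = 5.5329 N/cm^2


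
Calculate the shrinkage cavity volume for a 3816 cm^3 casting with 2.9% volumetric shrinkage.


Formula: V_shrink = V_casting * shrinkage_pct / 100
V_shrink = 3816 cm^3 * 2.9 / 100 = 110.6640 cm^3

Answer: 110.6640 cm^3


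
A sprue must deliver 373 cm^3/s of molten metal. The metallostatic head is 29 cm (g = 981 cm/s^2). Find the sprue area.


Formula: v = sqrt(2*g*h), A = Q/v
Velocity: v = sqrt(2 * 981 * 29) = sqrt(56898) = 238.5330 cm/s
Sprue area: A = Q / v = 373 / 238.5330 = 1.5637 cm^2

Answer: 1.5637 cm^2


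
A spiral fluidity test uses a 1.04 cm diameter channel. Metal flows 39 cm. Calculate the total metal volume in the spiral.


Formula: V = pi * (d/2)^2 * L  (cylinder volume)
Radius = 1.04/2 = 0.52 cm
V = pi * 0.52^2 * 39 = 33.1300 cm^3

33.1300 cm^3


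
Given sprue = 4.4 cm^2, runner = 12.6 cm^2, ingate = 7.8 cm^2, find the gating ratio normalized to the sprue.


Sprue:Runner:Ingate = 1 : 12.6/4.4 : 7.8/4.4 = 1:2.86:1.77

1:2.86:1.77


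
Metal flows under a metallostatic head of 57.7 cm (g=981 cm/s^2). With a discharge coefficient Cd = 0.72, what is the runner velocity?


Formula: v = Cd * sqrt(2 * g * h)  (Torricelli with discharge coefficient)
2*g*h = 2 * 981 * 57.7 = 113207.4 cm^2/s^2
sqrt(113207.4) = 336.46307 cm/s
v = 0.72 * 336.46307 = 242.2534 cm/s


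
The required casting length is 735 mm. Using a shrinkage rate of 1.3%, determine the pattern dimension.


Formula: L_pattern = L_casting * (1 + shrinkage_rate/100)
Shrinkage factor = 1 + 1.3/100 = 1.013
L_pattern = 735 mm * 1.013 = 744.5550 mm

744.5550 mm


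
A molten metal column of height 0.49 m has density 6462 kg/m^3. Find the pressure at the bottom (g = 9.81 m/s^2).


Formula: P = rho * g * h
rho * g = 6462 * 9.81 = 63392.22 N/m^3
P = 63392.22 * 0.49 = 31062.1878 Pa

Final answer: 31062.1878 Pa


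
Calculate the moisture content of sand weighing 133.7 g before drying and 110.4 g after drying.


Formula: MC = (W_wet - W_dry) / W_wet * 100
Water mass = 133.7 - 110.4 = 23.3 g
MC = 23.3 / 133.7 * 100 = 17.4271%

17.4271%


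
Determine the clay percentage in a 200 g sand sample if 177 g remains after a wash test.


Formula: Clay% = (W_total - W_washed) / W_total * 100
Clay mass = 200 - 177 = 23 g
Clay% = 23 / 200 * 100 = 11.5000%

Final answer: 11.5000%


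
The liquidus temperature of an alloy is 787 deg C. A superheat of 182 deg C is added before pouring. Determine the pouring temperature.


Formula: T_pour = T_melt + Superheat
T_pour = 787 + 182 = 969 deg C

969 deg C


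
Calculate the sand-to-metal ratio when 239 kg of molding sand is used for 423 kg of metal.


Formula: Sand-to-Metal Ratio = W_sand / W_metal
Ratio = 239 kg / 423 kg = 0.5650

Final answer: 0.5650


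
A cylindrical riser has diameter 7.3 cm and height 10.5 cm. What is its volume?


Formula: V = pi * (D/2)^2 * H  (cylinder volume)
Radius = D/2 = 7.3/2 = 3.65 cm
V = pi * 3.65^2 * 10.5 = 439.4656 cm^3

439.4656 cm^3


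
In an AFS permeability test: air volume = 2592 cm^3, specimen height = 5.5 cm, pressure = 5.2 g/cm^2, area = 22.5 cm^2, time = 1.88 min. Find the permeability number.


Formula: Permeability Number P = (V * H) / (p * A * t)
Numerator: V * H = 2592 * 5.5 = 14256.0
Denominator: p * A * t = 5.2 * 22.5 * 1.88 = 219.96
P = 14256.0 / 219.96 = 64.8118

64.8118


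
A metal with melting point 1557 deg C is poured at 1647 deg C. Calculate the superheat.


Formula: Superheat = T_pour - T_melt
Superheat = 1647 - 1557 = 90 deg C

Final answer: 90 deg C


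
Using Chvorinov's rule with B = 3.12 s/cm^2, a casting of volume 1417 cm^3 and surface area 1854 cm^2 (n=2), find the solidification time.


Formula: t_s = B * (V/A)^n  (Chvorinov's rule, n=2)
Modulus M = V/A = 1417/1854 = 0.764293 cm
M^2 = 0.764293^2 = 0.584144 cm^2
t_s = 3.12 * 0.584144 = 1.8225 s


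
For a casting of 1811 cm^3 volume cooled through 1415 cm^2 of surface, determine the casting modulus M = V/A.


Formula: Casting Modulus M = V / A
M = 1811 cm^3 / 1415 cm^2 = 1.2799 cm


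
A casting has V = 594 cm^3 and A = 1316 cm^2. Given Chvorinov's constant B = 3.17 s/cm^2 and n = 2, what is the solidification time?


Formula: t_s = B * (V/A)^n  (Chvorinov's rule, n=2)
Modulus M = V/A = 594/1316 = 0.451368 cm
M^2 = 0.451368^2 = 0.203733 cm^2
t_s = 3.17 * 0.203733 = 0.6458 s

Answer: 0.6458 s


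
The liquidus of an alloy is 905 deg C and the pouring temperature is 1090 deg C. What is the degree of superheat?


Formula: Superheat = T_pour - T_melt
Superheat = 1090 - 905 = 185 deg C

185 deg C


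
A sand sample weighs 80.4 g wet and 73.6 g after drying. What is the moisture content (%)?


Formula: MC = (W_wet - W_dry) / W_wet * 100
Water mass = 80.4 - 73.6 = 6.8 g
MC = 6.8 / 80.4 * 100 = 8.4577%

Final answer: 8.4577%


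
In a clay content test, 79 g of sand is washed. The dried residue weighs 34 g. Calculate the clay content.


Formula: Clay% = (W_total - W_washed) / W_total * 100
Clay mass = 79 - 34 = 45 g
Clay% = 45 / 79 * 100 = 56.9620%

Answer: 56.9620%


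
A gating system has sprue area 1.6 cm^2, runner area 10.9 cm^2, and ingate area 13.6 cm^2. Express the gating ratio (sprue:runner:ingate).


Sprue:Runner:Ingate = 1 : 10.9/1.6 : 13.6/1.6 = 1:6.81:8.50


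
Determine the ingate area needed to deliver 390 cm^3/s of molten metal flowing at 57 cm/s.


Formula: A_ingate = Q / v  (continuity equation)
A = 390 cm^3/s / 57 cm/s = 6.8421 cm^2

6.8421 cm^2


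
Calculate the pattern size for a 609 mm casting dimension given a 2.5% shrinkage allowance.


Formula: L_pattern = L_casting * (1 + shrinkage_rate/100)
Shrinkage factor = 1 + 2.5/100 = 1.025
L_pattern = 609 mm * 1.025 = 624.2250 mm


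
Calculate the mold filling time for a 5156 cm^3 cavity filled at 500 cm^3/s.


Formula: t_fill = V_mold / Q_flow
t = 5156 cm^3 / 500 cm^3/s = 10.3120 s

Final answer: 10.3120 s


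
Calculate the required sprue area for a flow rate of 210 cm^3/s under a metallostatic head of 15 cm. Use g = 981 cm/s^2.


Formula: v = sqrt(2*g*h), A = Q/v
Velocity: v = sqrt(2 * 981 * 15) = sqrt(29430) = 171.5517 cm/s
Sprue area: A = Q / v = 210 / 171.5517 = 1.2241 cm^2

Answer: 1.2241 cm^2


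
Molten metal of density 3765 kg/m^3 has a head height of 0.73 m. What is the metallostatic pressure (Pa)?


Formula: P = rho * g * h
rho * g = 3765 * 9.81 = 36934.65 N/m^3
P = 36934.65 * 0.73 = 26962.2945 Pa

26962.2945 Pa


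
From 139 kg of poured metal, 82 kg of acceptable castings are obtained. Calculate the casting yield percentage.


Formula: Casting Yield = (W_good / W_total) * 100
Yield = (82 kg / 139 kg) * 100 = 58.9928%

58.9928%


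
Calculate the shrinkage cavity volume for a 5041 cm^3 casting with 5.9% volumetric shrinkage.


Formula: V_shrink = V_casting * shrinkage_pct / 100
V_shrink = 5041 cm^3 * 5.9 / 100 = 297.4190 cm^3

297.4190 cm^3


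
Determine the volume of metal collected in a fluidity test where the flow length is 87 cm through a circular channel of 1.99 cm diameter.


Formula: V = pi * (d/2)^2 * L  (cylinder volume)
Radius = 1.99/2 = 0.995 cm
V = pi * 0.995^2 * 87 = 270.5922 cm^3

270.5922 cm^3


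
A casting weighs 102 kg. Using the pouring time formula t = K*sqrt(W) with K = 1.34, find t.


Formula: t = K * sqrt(W)
sqrt(W) = sqrt(102) = 10.09950
t = 1.34 * 10.09950 = 13.5333 s

Final answer: 13.5333 s


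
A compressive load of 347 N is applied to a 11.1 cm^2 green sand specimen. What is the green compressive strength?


Formula: Compressive Strength = Force / Area
Strength = 347 N / 11.1 cm^2 = 31.2613 N/cm^2

31.2613 N/cm^2


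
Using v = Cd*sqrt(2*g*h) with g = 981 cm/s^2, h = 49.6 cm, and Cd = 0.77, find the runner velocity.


Formula: v = Cd * sqrt(2 * g * h)  (Torricelli with discharge coefficient)
2*g*h = 2 * 981 * 49.6 = 97315.2 cm^2/s^2
sqrt(97315.2) = 311.95384 cm/s
v = 0.77 * 311.95384 = 240.2045 cm/s

Answer: 240.2045 cm/s


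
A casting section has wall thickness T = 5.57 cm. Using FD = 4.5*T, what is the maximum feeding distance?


Formula: FD = 4.5 * T  (riser feeding-distance rule)
FD = 4.5 * 5.57 cm = 25.0650 cm

25.0650 cm


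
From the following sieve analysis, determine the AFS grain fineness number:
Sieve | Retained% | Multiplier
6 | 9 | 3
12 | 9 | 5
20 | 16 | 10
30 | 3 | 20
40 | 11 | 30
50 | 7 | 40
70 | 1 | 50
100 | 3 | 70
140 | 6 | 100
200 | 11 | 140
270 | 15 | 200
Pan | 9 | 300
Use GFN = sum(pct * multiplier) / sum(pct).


Formula: GFN = sum(pct * multiplier) / sum(pct)
sum(pct * multiplier) = 9002
sum(pct) = 100
GFN = 9002 / 100 = 90.02

Answer: 90.02


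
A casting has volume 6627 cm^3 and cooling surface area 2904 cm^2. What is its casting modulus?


Formula: Casting Modulus M = V / A
M = 6627 cm^3 / 2904 cm^2 = 2.2820 cm

Final answer: 2.2820 cm


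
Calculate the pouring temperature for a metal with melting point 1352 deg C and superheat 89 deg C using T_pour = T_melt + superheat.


Formula: T_pour = T_melt + Superheat
T_pour = 1352 + 89 = 1441 deg C


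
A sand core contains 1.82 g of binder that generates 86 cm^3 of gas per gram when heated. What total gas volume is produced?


Formula: V_gas = W_binder * gas_evolution_rate
V = 1.82 g * 86 cm^3/g = 156.5200 cm^3


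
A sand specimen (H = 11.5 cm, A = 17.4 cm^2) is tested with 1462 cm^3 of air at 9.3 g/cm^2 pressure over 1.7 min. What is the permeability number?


Formula: Permeability Number P = (V * H) / (p * A * t)
Numerator: V * H = 1462 * 11.5 = 16813.0
Denominator: p * A * t = 9.3 * 17.4 * 1.7 = 275.094
P = 16813.0 / 275.094 = 61.1173

61.1173


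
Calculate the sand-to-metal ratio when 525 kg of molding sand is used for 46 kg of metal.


Formula: Sand-to-Metal Ratio = W_sand / W_metal
Ratio = 525 kg / 46 kg = 11.4130


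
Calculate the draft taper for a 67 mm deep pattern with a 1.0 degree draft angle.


Formula: taper = depth * tan(draft_angle)
tan(1.0 deg) = 0.0174551
taper = 67 mm * 0.0174551 = 1.1695 mm

Final answer: 1.1695 mm


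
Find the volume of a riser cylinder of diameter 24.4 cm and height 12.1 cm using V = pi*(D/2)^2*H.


Formula: V = pi * (D/2)^2 * H  (cylinder volume)
Radius = D/2 = 24.4/2 = 12.2 cm
V = pi * 12.2^2 * 12.1 = 5657.8953 cm^3

Answer: 5657.8953 cm^3


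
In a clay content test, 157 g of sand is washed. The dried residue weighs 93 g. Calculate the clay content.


Formula: Clay% = (W_total - W_washed) / W_total * 100
Clay mass = 157 - 93 = 64 g
Clay% = 64 / 157 * 100 = 40.7643%

Final answer: 40.7643%


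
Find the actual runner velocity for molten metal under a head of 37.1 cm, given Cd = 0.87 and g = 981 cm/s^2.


Formula: v = Cd * sqrt(2 * g * h)  (Torricelli with discharge coefficient)
2*g*h = 2 * 981 * 37.1 = 72790.2 cm^2/s^2
sqrt(72790.2) = 269.79659 cm/s
v = 0.87 * 269.79659 = 234.7230 cm/s

Final answer: 234.7230 cm/s


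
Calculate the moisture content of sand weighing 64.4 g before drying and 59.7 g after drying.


Formula: MC = (W_wet - W_dry) / W_wet * 100
Water mass = 64.4 - 59.7 = 4.7 g
MC = 4.7 / 64.4 * 100 = 7.2981%

Final answer: 7.2981%


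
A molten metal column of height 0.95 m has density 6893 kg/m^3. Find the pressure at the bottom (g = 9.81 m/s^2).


Formula: P = rho * g * h
rho * g = 6893 * 9.81 = 67620.33 N/m^3
P = 67620.33 * 0.95 = 64239.3135 Pa

Final answer: 64239.3135 Pa


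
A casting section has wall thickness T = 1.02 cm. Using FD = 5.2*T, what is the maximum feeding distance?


Formula: FD = 5.2 * T  (riser feeding-distance rule)
FD = 5.2 * 1.02 cm = 5.3040 cm

5.3040 cm


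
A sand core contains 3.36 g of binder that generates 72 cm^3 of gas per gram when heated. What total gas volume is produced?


Formula: V_gas = W_binder * gas_evolution_rate
V = 3.36 g * 72 cm^3/g = 241.9200 cm^3

241.9200 cm^3


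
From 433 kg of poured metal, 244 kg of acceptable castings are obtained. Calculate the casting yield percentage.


Formula: Casting Yield = (W_good / W_total) * 100
Yield = (244 kg / 433 kg) * 100 = 56.3510%

Answer: 56.3510%


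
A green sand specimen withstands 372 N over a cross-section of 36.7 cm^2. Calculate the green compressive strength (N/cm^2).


Formula: Compressive Strength = Force / Area
Strength = 372 N / 36.7 cm^2 = 10.1362 N/cm^2


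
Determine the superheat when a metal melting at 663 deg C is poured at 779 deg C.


Formula: Superheat = T_pour - T_melt
Superheat = 779 - 663 = 116 deg C


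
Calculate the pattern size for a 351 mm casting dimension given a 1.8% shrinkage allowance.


Formula: L_pattern = L_casting * (1 + shrinkage_rate/100)
Shrinkage factor = 1 + 1.8/100 = 1.018
L_pattern = 351 mm * 1.018 = 357.3180 mm

357.3180 mm


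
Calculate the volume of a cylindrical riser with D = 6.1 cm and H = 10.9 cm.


Formula: V = pi * (D/2)^2 * H  (cylinder volume)
Radius = D/2 = 6.1/2 = 3.05 cm
V = pi * 3.05^2 * 10.9 = 318.5489 cm^3

318.5489 cm^3


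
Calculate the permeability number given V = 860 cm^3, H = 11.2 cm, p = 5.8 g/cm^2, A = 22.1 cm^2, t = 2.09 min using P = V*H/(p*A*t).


Formula: Permeability Number P = (V * H) / (p * A * t)
Numerator: V * H = 860 * 11.2 = 9632.0
Denominator: p * A * t = 5.8 * 22.1 * 2.09 = 267.8962
P = 9632.0 / 267.8962 = 35.9542

35.9542


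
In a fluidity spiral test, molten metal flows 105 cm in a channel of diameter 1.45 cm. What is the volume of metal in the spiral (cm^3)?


Formula: V = pi * (d/2)^2 * L  (cylinder volume)
Radius = 1.45/2 = 0.725 cm
V = pi * 0.725^2 * 105 = 173.3865 cm^3

173.3865 cm^3


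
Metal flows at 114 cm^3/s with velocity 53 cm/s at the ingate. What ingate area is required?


Formula: A_ingate = Q / v  (continuity equation)
A = 114 cm^3/s / 53 cm/s = 2.1509 cm^2

Answer: 2.1509 cm^2


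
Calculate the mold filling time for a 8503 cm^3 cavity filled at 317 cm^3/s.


Formula: t_fill = V_mold / Q_flow
t = 8503 cm^3 / 317 cm^3/s = 26.8233 s


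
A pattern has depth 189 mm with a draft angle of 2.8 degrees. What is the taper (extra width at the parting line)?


Formula: taper = depth * tan(draft_angle)
tan(2.8 deg) = 0.0489082
taper = 189 mm * 0.0489082 = 9.2436 mm

9.2436 mm


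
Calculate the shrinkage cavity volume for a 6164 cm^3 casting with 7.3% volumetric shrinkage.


Formula: V_shrink = V_casting * shrinkage_pct / 100
V_shrink = 6164 cm^3 * 7.3 / 100 = 449.9720 cm^3

Answer: 449.9720 cm^3


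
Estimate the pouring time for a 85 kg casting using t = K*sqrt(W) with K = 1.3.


Formula: t = K * sqrt(W)
sqrt(W) = sqrt(85) = 9.21954
t = 1.3 * 9.21954 = 11.9854 s

11.9854 s


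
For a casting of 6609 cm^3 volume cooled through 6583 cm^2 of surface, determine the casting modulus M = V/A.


Formula: Casting Modulus M = V / A
M = 6609 cm^3 / 6583 cm^2 = 1.0039 cm


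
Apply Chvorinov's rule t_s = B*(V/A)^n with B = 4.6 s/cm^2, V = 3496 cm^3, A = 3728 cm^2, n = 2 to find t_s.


Formula: t_s = B * (V/A)^n  (Chvorinov's rule, n=2)
Modulus M = V/A = 3496/3728 = 0.937768 cm
M^2 = 0.937768^2 = 0.879409 cm^2
t_s = 4.6 * 0.879409 = 4.0453 s


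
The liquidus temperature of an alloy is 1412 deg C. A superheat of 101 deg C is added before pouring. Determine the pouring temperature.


Formula: T_pour = T_melt + Superheat
T_pour = 1412 + 101 = 1513 deg C


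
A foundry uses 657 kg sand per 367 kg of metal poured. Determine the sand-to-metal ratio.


Formula: Sand-to-Metal Ratio = W_sand / W_metal
Ratio = 657 kg / 367 kg = 1.7902

Final answer: 1.7902


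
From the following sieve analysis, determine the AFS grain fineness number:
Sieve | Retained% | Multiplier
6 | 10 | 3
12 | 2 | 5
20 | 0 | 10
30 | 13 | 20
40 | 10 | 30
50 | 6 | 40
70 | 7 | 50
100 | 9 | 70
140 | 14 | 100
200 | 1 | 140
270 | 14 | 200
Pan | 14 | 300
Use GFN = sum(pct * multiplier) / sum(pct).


Formula: GFN = sum(pct * multiplier) / sum(pct)
sum(pct * multiplier) = 10360
sum(pct) = 100
GFN = 10360 / 100 = 103.60

Final answer: 103.60


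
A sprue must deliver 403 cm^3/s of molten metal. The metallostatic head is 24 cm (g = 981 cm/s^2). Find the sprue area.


Formula: v = sqrt(2*g*h), A = Q/v
Velocity: v = sqrt(2 * 981 * 24) = sqrt(47088) = 216.9977 cm/s
Sprue area: A = Q / v = 403 / 216.9977 = 1.8572 cm^2

Answer: 1.8572 cm^2


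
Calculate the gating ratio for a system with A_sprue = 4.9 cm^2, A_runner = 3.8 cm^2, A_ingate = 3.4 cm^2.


Sprue:Runner:Ingate = 1 : 3.8/4.9 : 3.4/4.9 = 1:0.78:0.69


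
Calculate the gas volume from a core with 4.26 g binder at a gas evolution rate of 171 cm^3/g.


Formula: V_gas = W_binder * gas_evolution_rate
V = 4.26 g * 171 cm^3/g = 728.4600 cm^3

Final answer: 728.4600 cm^3


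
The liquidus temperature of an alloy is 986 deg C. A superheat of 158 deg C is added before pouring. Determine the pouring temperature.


Formula: T_pour = T_melt + Superheat
T_pour = 986 + 158 = 1144 deg C

Final answer: 1144 deg C


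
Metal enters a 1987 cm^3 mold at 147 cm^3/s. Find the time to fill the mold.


Formula: t_fill = V_mold / Q_flow
t = 1987 cm^3 / 147 cm^3/s = 13.5170 s

13.5170 s


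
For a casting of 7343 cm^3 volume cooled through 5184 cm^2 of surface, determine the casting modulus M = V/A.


Formula: Casting Modulus M = V / A
M = 7343 cm^3 / 5184 cm^2 = 1.4165 cm

1.4165 cm


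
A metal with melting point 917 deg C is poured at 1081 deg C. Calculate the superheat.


Formula: Superheat = T_pour - T_melt
Superheat = 1081 - 917 = 164 deg C


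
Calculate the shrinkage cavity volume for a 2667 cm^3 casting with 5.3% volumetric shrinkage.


Formula: V_shrink = V_casting * shrinkage_pct / 100
V_shrink = 2667 cm^3 * 5.3 / 100 = 141.3510 cm^3

Answer: 141.3510 cm^3


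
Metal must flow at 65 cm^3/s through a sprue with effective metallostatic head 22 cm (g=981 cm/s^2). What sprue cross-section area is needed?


Formula: v = sqrt(2*g*h), A = Q/v
Velocity: v = sqrt(2 * 981 * 22) = sqrt(43164) = 207.7595 cm/s
Sprue area: A = Q / v = 65 / 207.7595 = 0.3129 cm^2

Answer: 0.3129 cm^2


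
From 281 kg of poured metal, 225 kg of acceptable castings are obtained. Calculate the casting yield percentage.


Formula: Casting Yield = (W_good / W_total) * 100
Yield = (225 kg / 281 kg) * 100 = 80.0712%


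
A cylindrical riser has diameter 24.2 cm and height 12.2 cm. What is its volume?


Formula: V = pi * (D/2)^2 * H  (cylinder volume)
Radius = D/2 = 24.2/2 = 12.1 cm
V = pi * 12.1^2 * 12.2 = 5611.5191 cm^3

5611.5191 cm^3


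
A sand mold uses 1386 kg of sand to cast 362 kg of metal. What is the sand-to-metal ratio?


Formula: Sand-to-Metal Ratio = W_sand / W_metal
Ratio = 1386 kg / 362 kg = 3.8287

3.8287


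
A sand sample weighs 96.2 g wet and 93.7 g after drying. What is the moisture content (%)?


Formula: MC = (W_wet - W_dry) / W_wet * 100
Water mass = 96.2 - 93.7 = 2.5 g
MC = 2.5 / 96.2 * 100 = 2.5988%


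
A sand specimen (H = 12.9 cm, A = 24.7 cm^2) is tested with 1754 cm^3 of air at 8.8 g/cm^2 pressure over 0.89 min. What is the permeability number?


Formula: Permeability Number P = (V * H) / (p * A * t)
Numerator: V * H = 1754 * 12.9 = 22626.6
Denominator: p * A * t = 8.8 * 24.7 * 0.89 = 193.4504
P = 22626.6 / 193.4504 = 116.9633

Final answer: 116.9633


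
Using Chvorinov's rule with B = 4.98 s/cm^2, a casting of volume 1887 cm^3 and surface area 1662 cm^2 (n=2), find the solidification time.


Formula: t_s = B * (V/A)^n  (Chvorinov's rule, n=2)
Modulus M = V/A = 1887/1662 = 1.135379 cm
M^2 = 1.135379^2 = 1.289085 cm^2
t_s = 4.98 * 1.289085 = 6.4196 s

Answer: 6.4196 s


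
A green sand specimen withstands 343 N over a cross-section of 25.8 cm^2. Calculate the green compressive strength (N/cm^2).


Formula: Compressive Strength = Force / Area
Strength = 343 N / 25.8 cm^2 = 13.2946 N/cm^2

13.2946 N/cm^2


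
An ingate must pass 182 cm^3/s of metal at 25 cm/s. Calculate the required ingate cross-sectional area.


Formula: A_ingate = Q / v  (continuity equation)
A = 182 cm^3/s / 25 cm/s = 7.2800 cm^2

Answer: 7.2800 cm^2


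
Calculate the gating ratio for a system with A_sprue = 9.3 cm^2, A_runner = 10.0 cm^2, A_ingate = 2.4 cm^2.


Sprue:Runner:Ingate = 1 : 10.0/9.3 : 2.4/9.3 = 1:1.08:0.26


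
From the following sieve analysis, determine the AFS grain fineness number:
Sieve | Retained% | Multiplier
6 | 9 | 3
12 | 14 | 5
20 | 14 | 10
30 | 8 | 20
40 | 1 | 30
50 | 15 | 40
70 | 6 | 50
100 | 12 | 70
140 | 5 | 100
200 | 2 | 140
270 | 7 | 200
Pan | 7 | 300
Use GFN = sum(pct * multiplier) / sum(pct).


Formula: GFN = sum(pct * multiplier) / sum(pct)
sum(pct * multiplier) = 6447
sum(pct) = 100
GFN = 6447 / 100 = 64.47


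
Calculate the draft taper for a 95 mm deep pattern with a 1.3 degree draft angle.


Formula: taper = depth * tan(draft_angle)
tan(1.3 deg) = 0.0226932
taper = 95 mm * 0.0226932 = 2.1559 mm

Answer: 2.1559 mm


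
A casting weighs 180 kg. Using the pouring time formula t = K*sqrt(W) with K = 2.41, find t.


Formula: t = K * sqrt(W)
sqrt(W) = sqrt(180) = 13.41641
t = 2.41 * 13.41641 = 32.3335 s


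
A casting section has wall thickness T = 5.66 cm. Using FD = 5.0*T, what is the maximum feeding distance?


Formula: FD = 5.0 * T  (riser feeding-distance rule)
FD = 5.0 * 5.66 cm = 28.3000 cm

Final answer: 28.3000 cm


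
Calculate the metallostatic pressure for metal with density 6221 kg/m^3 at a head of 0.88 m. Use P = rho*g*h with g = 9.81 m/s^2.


Formula: P = rho * g * h
rho * g = 6221 * 9.81 = 61028.01 N/m^3
P = 61028.01 * 0.88 = 53704.6488 Pa

Answer: 53704.6488 Pa


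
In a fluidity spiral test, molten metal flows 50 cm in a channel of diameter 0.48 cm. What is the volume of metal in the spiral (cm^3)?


Formula: V = pi * (d/2)^2 * L  (cylinder volume)
Radius = 0.48/2 = 0.24 cm
V = pi * 0.24^2 * 50 = 9.0478 cm^3

Answer: 9.0478 cm^3


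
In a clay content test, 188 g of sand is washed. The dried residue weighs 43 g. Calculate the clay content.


Formula: Clay% = (W_total - W_washed) / W_total * 100
Clay mass = 188 - 43 = 145 g
Clay% = 145 / 188 * 100 = 77.1277%

77.1277%


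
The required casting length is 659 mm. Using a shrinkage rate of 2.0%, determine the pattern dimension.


Formula: L_pattern = L_casting * (1 + shrinkage_rate/100)
Shrinkage factor = 1 + 2.0/100 = 1.02
L_pattern = 659 mm * 1.02 = 672.1800 mm


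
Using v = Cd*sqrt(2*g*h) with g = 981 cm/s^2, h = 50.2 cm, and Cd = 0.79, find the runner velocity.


Formula: v = Cd * sqrt(2 * g * h)  (Torricelli with discharge coefficient)
2*g*h = 2 * 981 * 50.2 = 98492.4 cm^2/s^2
sqrt(98492.4) = 313.83499 cm/s
v = 0.79 * 313.83499 = 247.9296 cm/s

Final answer: 247.9296 cm/s


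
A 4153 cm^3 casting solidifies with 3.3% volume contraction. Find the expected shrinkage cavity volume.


Formula: V_shrink = V_casting * shrinkage_pct / 100
V_shrink = 4153 cm^3 * 3.3 / 100 = 137.0490 cm^3

Answer: 137.0490 cm^3


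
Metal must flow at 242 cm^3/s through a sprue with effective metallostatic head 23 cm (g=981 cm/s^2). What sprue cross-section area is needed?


Formula: v = sqrt(2*g*h), A = Q/v
Velocity: v = sqrt(2 * 981 * 23) = sqrt(45126) = 212.4288 cm/s
Sprue area: A = Q / v = 242 / 212.4288 = 1.1392 cm^2

Final answer: 1.1392 cm^2


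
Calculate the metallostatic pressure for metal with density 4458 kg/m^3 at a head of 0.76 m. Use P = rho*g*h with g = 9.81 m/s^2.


Formula: P = rho * g * h
rho * g = 4458 * 9.81 = 43732.98 N/m^3
P = 43732.98 * 0.76 = 33237.0648 Pa

33237.0648 Pa


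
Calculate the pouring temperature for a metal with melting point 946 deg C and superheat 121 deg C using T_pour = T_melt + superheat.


Formula: T_pour = T_melt + Superheat
T_pour = 946 + 121 = 1067 deg C

Final answer: 1067 deg C


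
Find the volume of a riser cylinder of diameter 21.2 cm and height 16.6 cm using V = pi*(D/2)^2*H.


Formula: V = pi * (D/2)^2 * H  (cylinder volume)
Radius = D/2 = 21.2/2 = 10.6 cm
V = pi * 10.6^2 * 16.6 = 5859.6232 cm^3

Final answer: 5859.6232 cm^3


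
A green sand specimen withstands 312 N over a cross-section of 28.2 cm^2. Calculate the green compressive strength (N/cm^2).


Formula: Compressive Strength = Force / Area
Strength = 312 N / 28.2 cm^2 = 11.0638 N/cm^2

Final answer: 11.0638 N/cm^2


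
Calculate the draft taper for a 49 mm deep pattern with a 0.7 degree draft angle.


Formula: taper = depth * tan(draft_angle)
tan(0.7 deg) = 0.0122179
taper = 49 mm * 0.0122179 = 0.5987 mm

Final answer: 0.5987 mm


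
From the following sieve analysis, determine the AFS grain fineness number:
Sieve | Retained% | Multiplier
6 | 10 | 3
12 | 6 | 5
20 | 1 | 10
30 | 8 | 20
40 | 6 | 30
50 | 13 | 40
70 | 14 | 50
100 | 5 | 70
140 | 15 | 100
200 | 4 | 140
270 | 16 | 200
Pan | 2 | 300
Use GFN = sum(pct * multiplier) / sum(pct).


Formula: GFN = sum(pct * multiplier) / sum(pct)
sum(pct * multiplier) = 7840
sum(pct) = 100
GFN = 7840 / 100 = 78.40

Final answer: 78.40
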